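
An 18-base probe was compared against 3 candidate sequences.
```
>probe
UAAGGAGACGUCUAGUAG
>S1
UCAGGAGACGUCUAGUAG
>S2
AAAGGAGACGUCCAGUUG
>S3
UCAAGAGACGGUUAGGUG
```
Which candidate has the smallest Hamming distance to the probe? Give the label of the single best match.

S1

S1 differs at 1 position; S2 differs at 3 positions; S3 differs at 6 positions. The closest is S1.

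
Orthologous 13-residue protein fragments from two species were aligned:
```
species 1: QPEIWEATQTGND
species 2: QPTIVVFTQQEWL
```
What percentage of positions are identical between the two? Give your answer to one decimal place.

38.5%

8 positions differ (3, 5, 6, 7, 10, 11, 12, 13), so 5 of 13 match: 5/13 = 38.46%.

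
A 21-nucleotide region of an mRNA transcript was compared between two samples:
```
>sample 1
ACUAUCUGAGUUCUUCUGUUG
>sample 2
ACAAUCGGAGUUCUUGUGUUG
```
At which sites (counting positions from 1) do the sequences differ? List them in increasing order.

Scanning 1-based: 3: U/A; 7: U/G; 16: C/G.

3, 7, 16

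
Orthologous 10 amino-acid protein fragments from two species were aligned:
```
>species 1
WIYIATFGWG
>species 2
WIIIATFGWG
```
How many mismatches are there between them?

Comparing position by position, 1 position differs: 3 (Y/I).

1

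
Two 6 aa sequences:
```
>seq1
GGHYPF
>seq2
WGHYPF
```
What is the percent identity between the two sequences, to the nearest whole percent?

1 position differs (1), so 5 of 6 match: 5/6 = 83.33%.

83%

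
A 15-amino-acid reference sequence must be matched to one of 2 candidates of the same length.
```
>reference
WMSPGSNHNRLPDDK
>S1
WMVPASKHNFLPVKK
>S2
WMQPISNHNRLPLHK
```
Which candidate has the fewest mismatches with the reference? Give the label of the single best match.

S2

Hamming distances to reference — S1: 6; S2: 4.
Smallest is S2 with 4 mismatches.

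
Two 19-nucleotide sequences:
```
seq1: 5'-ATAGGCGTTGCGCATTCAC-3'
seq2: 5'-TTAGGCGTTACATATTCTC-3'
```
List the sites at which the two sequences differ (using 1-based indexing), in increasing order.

1, 10, 12, 13, 18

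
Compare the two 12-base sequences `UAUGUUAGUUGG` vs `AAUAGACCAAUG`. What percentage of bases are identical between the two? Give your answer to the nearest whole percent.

Mismatches at positions 1, 4, 5, 6, 7, 8, 9, 10, 11 (1-based): 9 of 12.
Identical positions: 3/12 = 25% → 25%.

25%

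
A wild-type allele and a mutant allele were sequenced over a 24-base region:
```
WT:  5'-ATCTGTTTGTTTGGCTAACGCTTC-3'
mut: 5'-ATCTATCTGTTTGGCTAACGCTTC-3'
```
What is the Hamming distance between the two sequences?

Mismatches (1-based): base 5: G→A; base 7: T→C.

2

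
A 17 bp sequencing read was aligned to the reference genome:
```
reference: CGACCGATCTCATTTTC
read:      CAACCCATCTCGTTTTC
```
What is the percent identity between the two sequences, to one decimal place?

Mismatches at positions 2, 6, 12 (1-based): 3 of 17.
Identical positions: 14/17 = 82.35% → 82.4%.

82.4%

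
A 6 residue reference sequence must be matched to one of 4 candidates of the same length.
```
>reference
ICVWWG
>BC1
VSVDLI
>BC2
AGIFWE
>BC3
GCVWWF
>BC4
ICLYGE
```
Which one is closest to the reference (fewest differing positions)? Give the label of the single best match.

BC1 differs at 5 positions; BC2 differs at 5 positions; BC3 differs at 2 positions; BC4 differs at 4 positions. The closest is BC3.

BC3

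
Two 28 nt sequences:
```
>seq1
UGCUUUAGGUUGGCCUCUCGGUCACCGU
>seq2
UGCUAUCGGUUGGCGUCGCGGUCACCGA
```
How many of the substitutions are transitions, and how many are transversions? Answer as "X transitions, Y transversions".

0 transitions, 5 transversions

Transitions (purine↔purine or pyrimidine↔pyrimidine): none.
Transversions (purine↔pyrimidine): 5 U→A, 7 A→C, 15 C→G, 18 U→G, 28 U→A.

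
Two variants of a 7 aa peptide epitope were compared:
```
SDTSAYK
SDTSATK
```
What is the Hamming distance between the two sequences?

1

The sequences differ at residues 6 (1-based) — 1 in total.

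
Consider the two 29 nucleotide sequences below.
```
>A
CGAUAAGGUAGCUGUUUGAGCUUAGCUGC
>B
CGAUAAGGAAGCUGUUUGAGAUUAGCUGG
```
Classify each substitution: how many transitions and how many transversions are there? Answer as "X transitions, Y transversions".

0 transitions, 3 transversions

Mismatches (1-based):
base 9: U→A (pyrimidine→purine, transversion)
base 21: C→A (pyrimidine→purine, transversion)
base 29: C→G (pyrimidine→purine, transversion)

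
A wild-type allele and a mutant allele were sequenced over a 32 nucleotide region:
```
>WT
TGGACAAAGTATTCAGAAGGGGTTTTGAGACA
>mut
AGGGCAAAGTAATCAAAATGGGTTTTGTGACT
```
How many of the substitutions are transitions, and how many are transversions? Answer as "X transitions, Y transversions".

Transitions (purine↔purine or pyrimidine↔pyrimidine): 4 A→G, 16 G→A.
Transversions (purine↔pyrimidine): 1 T→A, 12 T→A, 19 G→T, 28 A→T, 32 A→T.

2 transitions, 5 transversions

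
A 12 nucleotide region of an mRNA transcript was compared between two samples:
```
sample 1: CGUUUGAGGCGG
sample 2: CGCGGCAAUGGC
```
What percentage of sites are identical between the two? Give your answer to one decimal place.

33.3%

8 positions differ (3, 4, 5, 6, 8, 9, 10, 12), so 4 of 12 match: 4/12 = 33.33%.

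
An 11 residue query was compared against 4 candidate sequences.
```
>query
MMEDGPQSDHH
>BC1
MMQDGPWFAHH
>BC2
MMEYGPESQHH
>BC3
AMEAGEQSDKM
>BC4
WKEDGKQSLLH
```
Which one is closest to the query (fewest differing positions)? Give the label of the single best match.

Hamming distances to query — BC1: 4; BC2: 3; BC3: 5; BC4: 5.
Smallest is BC2 with 3 mismatches.

BC2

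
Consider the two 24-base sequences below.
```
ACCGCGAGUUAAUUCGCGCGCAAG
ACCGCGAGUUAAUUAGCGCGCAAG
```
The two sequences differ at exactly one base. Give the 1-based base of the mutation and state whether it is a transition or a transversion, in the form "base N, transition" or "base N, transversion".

base 15, transversion

Base 15 changes C→A. C is a pyrimidine and A is a purine, so this is a transversion.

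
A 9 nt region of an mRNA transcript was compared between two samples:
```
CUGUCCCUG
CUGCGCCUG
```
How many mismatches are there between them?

Comparing position by position, 2 sites differ: 4 (U/C), 5 (C/G).

2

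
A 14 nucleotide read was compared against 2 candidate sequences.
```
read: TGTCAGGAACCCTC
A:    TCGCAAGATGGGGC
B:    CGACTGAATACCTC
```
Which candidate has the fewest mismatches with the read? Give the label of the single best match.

B

Hamming distances to read — A: 8; B: 6.
Smallest is B with 6 mismatches.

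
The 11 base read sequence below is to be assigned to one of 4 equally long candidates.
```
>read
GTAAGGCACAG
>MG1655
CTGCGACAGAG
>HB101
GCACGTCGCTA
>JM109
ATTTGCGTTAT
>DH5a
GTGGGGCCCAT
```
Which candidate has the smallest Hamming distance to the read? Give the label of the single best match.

Hamming distances to read — MG1655: 5; HB101: 6; JM109: 8; DH5a: 4.
Smallest is DH5a with 4 mismatches.

DH5a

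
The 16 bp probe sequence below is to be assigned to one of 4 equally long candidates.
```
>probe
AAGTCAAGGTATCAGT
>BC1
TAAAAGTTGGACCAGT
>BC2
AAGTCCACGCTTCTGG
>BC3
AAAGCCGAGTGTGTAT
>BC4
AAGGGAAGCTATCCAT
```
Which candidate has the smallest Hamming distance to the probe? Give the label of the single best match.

BC4

Hamming distances to probe — BC1: 9; BC2: 6; BC3: 9; BC4: 5.
Smallest is BC4 with 5 mismatches.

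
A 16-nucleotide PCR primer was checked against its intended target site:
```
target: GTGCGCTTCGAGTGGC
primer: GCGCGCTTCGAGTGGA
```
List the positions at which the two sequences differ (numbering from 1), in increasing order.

2, 16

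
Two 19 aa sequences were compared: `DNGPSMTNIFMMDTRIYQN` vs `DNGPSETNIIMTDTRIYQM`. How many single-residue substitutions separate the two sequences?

The sequences differ at positions 6, 10, 12, 19 (1-based) — 4 in total.

4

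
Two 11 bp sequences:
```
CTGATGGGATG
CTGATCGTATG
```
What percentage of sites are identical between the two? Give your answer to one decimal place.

Mismatches at positions 6, 8 (1-based): 2 of 11.
Identical positions: 9/11 = 81.82% → 81.8%.

81.8%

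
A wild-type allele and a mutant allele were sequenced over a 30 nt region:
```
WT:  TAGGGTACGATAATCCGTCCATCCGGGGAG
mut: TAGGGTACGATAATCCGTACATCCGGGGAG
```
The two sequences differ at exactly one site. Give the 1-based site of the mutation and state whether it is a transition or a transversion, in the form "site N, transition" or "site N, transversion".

The sequences differ only at site 19: C→A (pyrimidine→purine), a transversion.

site 19, transversion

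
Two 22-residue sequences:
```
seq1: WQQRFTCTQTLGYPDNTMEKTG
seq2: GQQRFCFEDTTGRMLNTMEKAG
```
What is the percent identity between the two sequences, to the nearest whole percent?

55%

Mismatches at positions 1, 6, 7, 8, 9, 11, 13, 14, 15, 21 (1-based): 10 of 22.
Identical positions: 12/22 = 54.55% → 55%.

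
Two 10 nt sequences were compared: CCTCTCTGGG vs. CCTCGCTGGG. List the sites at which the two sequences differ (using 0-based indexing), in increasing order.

4

Differences at site 4 (T→G).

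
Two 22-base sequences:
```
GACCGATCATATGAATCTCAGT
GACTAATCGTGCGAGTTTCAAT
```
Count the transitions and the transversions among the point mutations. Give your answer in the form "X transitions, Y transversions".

Transitions (purine↔purine or pyrimidine↔pyrimidine): 4 C→T, 5 G→A, 9 A→G, 11 A→G, 12 T→C, 15 A→G, 17 C→T, 21 G→A.
Transversions (purine↔pyrimidine): none.

8 transitions, 0 transversions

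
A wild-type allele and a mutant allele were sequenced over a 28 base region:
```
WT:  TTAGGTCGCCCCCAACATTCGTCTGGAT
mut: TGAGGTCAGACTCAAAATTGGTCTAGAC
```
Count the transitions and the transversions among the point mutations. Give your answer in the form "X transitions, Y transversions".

4 transitions, 5 transversions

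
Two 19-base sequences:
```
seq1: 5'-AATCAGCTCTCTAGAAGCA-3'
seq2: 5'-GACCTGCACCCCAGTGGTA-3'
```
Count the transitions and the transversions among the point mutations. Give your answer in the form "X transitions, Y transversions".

6 transitions, 3 transversions

Transitions (purine↔purine or pyrimidine↔pyrimidine): 1 A→G, 3 T→C, 10 T→C, 12 T→C, 16 A→G, 18 C→T.
Transversions (purine↔pyrimidine): 5 A→T, 8 T→A, 15 A→T.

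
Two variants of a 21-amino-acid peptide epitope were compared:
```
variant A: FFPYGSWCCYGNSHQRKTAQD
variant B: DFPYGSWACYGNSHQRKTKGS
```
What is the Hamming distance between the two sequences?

5

The sequences differ at residues 1, 8, 19, 20, 21 (1-based) — 5 in total.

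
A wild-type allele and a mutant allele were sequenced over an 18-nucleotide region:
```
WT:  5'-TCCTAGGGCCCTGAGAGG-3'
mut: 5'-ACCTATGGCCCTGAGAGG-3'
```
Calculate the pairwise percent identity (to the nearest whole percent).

89%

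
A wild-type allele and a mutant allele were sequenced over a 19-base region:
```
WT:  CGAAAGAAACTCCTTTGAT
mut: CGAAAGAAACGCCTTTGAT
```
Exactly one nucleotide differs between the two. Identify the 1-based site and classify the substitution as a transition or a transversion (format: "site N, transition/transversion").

site 11, transversion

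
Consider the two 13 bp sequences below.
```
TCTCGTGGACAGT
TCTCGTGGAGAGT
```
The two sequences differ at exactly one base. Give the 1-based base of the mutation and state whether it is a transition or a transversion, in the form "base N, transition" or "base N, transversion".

base 10, transversion

Base 10 changes C→G. C is a pyrimidine and G is a purine, so this is a transversion.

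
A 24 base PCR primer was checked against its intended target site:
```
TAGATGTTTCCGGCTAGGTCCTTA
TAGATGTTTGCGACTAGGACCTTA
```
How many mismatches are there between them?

Mismatches (1-based): base 10: C→G; base 13: G→A; base 19: T→A.

3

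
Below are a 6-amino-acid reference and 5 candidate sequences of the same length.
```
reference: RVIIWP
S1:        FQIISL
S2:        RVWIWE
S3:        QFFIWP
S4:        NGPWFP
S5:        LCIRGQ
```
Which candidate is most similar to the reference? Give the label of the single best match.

S1 differs at 4 residues; S2 differs at 2 residues; S3 differs at 3 residues; S4 differs at 5 residues; S5 differs at 5 residues. The closest is S2.

S2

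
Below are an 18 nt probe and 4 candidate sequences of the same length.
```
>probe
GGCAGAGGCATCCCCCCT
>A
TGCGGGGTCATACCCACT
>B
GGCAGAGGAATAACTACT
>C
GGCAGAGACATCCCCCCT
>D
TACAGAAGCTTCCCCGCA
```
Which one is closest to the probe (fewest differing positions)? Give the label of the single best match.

A differs at 6 positions; B differs at 5 positions; C differs at 1 position; D differs at 6 positions. The closest is C.

C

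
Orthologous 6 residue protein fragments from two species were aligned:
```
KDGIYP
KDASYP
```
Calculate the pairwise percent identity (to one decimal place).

66.7%

2 positions differ (3, 4), so 4 of 6 match: 4/6 = 66.67%.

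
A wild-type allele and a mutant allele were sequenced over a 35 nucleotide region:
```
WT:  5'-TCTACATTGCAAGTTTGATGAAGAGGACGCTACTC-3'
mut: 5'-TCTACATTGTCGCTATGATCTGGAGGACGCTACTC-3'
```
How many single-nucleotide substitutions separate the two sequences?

8

The sequences differ at sites 10, 11, 12, 13, 15, 20, 21, 22 (1-based) — 8 in total.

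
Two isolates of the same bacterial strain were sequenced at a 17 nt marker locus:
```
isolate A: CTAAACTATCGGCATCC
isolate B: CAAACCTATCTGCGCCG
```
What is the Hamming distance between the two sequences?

Mismatches (1-based): site 2: T→A; site 5: A→C; site 11: G→T; site 14: A→G; site 15: T→C; site 17: C→G.

6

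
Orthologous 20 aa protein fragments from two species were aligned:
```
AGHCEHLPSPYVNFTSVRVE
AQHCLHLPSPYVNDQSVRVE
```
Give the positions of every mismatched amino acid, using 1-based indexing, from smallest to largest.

Scanning 1-based: 2: G/Q; 5: E/L; 14: F/D; 15: T/Q.

2, 5, 14, 15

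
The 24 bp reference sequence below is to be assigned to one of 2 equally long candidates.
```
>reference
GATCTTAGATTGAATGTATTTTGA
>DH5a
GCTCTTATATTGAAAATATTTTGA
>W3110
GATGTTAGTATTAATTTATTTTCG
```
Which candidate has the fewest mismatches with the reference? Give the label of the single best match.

DH5a differs at 4 positions; W3110 differs at 7 positions. The closest is DH5a.

DH5a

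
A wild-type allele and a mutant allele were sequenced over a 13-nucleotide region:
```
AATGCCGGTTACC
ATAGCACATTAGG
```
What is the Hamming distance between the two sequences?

7

Comparing position by position, 7 sites differ: 2 (A/T), 3 (T/A), 6 (C/A), 7 (G/C), 8 (G/A), 12 (C/G), 13 (C/G).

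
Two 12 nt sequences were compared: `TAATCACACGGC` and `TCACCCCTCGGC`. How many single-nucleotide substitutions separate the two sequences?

4

Comparing position by position, 4 bases differ: 2 (A/C), 4 (T/C), 6 (A/C), 8 (A/T).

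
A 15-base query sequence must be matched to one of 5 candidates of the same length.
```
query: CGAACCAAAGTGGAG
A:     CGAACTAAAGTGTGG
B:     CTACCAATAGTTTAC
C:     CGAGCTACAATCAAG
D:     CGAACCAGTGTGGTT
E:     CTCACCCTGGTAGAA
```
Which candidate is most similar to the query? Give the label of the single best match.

A differs at 3 bases; B differs at 7 bases; C differs at 6 bases; D differs at 4 bases; E differs at 7 bases. The closest is A.

A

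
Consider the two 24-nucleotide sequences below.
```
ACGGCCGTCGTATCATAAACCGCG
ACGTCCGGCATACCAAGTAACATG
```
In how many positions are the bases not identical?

Comparing position by position, 10 positions differ: 4 (G/T), 8 (T/G), 10 (G/A), 13 (T/C), 16 (T/A), 17 (A/G), 18 (A/T), 20 (C/A), 22 (G/A), 23 (C/T).

10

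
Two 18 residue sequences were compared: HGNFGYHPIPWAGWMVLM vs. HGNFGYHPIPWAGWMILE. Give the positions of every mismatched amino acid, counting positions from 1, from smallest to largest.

16, 18

Scanning 1-based: 16: V/I; 18: M/E.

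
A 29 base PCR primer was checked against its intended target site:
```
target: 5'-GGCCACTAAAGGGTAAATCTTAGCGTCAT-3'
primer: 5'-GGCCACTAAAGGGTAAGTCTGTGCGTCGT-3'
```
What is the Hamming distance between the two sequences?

The sequences differ at sites 17, 21, 22, 28 (1-based) — 4 in total.

4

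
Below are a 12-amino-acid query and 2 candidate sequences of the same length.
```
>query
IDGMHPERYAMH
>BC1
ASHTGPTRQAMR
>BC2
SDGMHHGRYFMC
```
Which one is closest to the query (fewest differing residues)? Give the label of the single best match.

Hamming distances to query — BC1: 8; BC2: 5.
Smallest is BC2 with 5 mismatches.

BC2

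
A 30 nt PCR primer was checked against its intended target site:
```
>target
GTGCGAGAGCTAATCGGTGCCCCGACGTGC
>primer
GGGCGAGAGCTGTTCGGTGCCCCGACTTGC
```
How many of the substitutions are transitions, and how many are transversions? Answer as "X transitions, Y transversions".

Transitions (purine↔purine or pyrimidine↔pyrimidine): 12 A→G.
Transversions (purine↔pyrimidine): 2 T→G, 13 A→T, 27 G→T.

1 transition, 3 transversions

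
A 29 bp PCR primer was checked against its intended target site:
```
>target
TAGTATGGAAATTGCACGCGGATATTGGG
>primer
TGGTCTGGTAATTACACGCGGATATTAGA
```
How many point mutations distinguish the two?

6

Comparing position by position, 6 sites differ: 2 (A/G), 5 (A/C), 9 (A/T), 14 (G/A), 27 (G/A), 29 (G/A).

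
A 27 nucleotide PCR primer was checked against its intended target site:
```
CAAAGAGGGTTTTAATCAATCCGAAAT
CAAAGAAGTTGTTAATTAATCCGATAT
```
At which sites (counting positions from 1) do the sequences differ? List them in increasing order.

Scanning 1-based: 7: G/A; 9: G/T; 11: T/G; 17: C/T; 25: A/T.

7, 9, 11, 17, 25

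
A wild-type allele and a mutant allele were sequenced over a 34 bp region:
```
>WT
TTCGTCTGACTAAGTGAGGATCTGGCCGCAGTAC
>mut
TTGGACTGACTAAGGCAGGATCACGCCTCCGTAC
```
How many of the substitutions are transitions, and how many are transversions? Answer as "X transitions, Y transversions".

0 transitions, 8 transversions

Mismatches (1-based):
site 3: C→G (pyrimidine→purine, transversion)
site 5: T→A (pyrimidine→purine, transversion)
site 15: T→G (pyrimidine→purine, transversion)
site 16: G→C (purine→pyrimidine, transversion)
site 23: T→A (pyrimidine→purine, transversion)
site 24: G→C (purine→pyrimidine, transversion)
site 28: G→T (purine→pyrimidine, transversion)
site 30: A→C (purine→pyrimidine, transversion)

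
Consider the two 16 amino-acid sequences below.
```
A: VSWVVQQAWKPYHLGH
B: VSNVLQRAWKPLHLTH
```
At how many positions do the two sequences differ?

The sequences differ at positions 3, 5, 7, 12, 15 (1-based) — 5 in total.

5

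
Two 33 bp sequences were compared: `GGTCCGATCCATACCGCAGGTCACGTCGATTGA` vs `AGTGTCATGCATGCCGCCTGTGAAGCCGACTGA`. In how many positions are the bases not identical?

Comparing position by position, 12 positions differ: 1 (G/A), 4 (C/G), 5 (C/T), 6 (G/C), 9 (C/G), 13 (A/G), 18 (A/C), 19 (G/T), 22 (C/G), 24 (C/A), 26 (T/C), 30 (T/C).

12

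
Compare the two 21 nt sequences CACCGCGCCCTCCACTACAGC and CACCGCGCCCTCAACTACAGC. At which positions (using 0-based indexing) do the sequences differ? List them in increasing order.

12

Differences at position 12 (C→A).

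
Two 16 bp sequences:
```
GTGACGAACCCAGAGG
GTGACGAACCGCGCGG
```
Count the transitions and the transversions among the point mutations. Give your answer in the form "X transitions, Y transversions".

0 transitions, 3 transversions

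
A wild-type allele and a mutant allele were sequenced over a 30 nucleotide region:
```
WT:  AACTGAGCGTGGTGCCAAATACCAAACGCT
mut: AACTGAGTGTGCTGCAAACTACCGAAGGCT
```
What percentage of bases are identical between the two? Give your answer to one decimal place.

6 positions differ (8, 12, 16, 19, 24, 27), so 24 of 30 match: 24/30 = 80%.

80.0%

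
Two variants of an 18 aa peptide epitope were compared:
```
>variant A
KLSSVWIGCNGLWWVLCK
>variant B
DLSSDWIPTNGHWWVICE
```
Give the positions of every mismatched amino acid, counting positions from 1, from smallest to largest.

1, 5, 8, 9, 12, 16, 18

Scanning 1-based: 1: K/D; 5: V/D; 8: G/P; 9: C/T; 12: L/H; 16: L/I; 18: K/E.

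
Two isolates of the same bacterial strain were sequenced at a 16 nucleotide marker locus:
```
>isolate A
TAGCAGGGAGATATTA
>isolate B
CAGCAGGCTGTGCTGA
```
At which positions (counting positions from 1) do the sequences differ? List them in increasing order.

1, 8, 9, 11, 12, 13, 15

Differences at position 1 (T→C), position 8 (G→C), position 9 (A→T), position 11 (A→T), position 12 (T→G), position 13 (A→C), position 15 (T→G).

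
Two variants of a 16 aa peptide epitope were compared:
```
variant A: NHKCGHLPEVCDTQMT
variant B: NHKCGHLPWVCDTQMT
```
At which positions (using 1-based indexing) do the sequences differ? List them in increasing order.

Differences at position 9 (E→W).

9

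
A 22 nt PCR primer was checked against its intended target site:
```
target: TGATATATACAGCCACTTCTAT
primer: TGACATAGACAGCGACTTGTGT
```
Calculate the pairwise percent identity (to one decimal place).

5 positions differ (4, 8, 14, 19, 21), so 17 of 22 match: 17/22 = 77.27%.

77.3%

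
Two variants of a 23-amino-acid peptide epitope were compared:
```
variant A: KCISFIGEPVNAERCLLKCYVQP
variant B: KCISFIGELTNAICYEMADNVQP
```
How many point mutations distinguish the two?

Comparing position by position, 10 positions differ: 9 (P/L), 10 (V/T), 13 (E/I), 14 (R/C), 15 (C/Y), 16 (L/E), 17 (L/M), 18 (K/A), 19 (C/D), 20 (Y/N).

10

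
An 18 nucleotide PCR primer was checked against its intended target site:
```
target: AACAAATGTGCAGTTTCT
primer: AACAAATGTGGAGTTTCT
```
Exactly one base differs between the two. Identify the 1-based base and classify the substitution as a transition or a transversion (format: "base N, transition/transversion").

base 11, transversion

The sequences differ only at base 11: C→G (pyrimidine→purine), a transversion.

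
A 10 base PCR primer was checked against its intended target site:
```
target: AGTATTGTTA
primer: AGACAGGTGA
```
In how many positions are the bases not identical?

5

The sequences differ at positions 3, 4, 5, 6, 9 (1-based) — 5 in total.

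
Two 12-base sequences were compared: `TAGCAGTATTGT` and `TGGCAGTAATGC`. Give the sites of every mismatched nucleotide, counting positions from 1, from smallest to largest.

2, 9, 12

Differences at site 2 (A→G), site 9 (T→A), site 12 (T→C).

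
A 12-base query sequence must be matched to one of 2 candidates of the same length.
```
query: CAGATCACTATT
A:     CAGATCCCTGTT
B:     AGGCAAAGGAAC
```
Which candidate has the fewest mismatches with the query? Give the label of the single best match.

Hamming distances to query — A: 2; B: 9.
Smallest is A with 2 mismatches.

A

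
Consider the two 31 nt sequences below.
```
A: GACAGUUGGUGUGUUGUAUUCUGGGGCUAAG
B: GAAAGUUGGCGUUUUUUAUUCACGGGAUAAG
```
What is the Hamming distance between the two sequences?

Comparing position by position, 7 positions differ: 3 (C/A), 10 (U/C), 13 (G/U), 16 (G/U), 22 (U/A), 23 (G/C), 27 (C/A).

7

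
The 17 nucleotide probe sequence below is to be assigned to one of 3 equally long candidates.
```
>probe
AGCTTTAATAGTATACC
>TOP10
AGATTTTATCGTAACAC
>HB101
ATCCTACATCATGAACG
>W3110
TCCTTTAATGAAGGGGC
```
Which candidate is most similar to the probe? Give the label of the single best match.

TOP10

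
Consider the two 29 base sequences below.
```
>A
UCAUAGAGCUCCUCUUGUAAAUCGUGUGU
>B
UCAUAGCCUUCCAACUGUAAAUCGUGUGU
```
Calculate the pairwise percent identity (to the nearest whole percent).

79%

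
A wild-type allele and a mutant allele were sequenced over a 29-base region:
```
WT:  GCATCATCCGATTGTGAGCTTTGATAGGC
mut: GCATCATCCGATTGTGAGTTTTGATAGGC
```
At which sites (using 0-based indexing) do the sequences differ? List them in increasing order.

Differences at site 18 (C→T).

18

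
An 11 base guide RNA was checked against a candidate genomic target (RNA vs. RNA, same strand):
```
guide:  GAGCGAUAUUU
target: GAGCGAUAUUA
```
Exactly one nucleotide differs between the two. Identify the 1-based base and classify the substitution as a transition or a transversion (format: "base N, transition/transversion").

The sequences differ only at base 11: U→A (pyrimidine→purine), a transversion.

base 11, transversion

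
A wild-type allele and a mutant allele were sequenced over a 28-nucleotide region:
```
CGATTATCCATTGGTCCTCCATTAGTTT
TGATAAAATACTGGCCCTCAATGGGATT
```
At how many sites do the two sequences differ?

11

The sequences differ at sites 1, 5, 7, 8, 9, 11, 15, 20, 23, 24, 26 (1-based) — 11 in total.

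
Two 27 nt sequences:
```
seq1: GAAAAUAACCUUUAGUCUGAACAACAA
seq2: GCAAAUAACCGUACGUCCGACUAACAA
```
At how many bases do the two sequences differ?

7

The sequences differ at bases 2, 11, 13, 14, 18, 21, 22 (1-based) — 7 in total.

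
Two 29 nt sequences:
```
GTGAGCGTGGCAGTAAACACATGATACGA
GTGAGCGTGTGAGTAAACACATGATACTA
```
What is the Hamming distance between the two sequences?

Mismatches (1-based): base 10: G→T; base 11: C→G; base 28: G→T.

3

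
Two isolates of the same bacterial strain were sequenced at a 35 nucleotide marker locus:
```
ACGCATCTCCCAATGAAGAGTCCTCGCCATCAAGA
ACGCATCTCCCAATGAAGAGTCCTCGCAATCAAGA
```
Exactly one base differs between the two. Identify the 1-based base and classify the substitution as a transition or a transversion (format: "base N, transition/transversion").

Base 28 changes C→A. C is a pyrimidine and A is a purine, so this is a transversion.

base 28, transversion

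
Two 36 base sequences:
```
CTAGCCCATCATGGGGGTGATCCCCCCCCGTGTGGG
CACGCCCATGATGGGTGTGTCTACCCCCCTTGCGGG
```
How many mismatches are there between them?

10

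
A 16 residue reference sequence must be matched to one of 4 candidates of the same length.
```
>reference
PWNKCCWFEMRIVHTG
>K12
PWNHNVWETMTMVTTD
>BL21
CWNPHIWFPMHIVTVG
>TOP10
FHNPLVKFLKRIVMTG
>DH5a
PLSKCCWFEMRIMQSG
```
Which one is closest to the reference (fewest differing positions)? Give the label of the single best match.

DH5a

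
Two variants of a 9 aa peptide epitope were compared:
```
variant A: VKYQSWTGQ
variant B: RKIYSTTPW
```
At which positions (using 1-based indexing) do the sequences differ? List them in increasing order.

Scanning 1-based: 1: V/R; 3: Y/I; 4: Q/Y; 6: W/T; 8: G/P; 9: Q/W.

1, 3, 4, 6, 8, 9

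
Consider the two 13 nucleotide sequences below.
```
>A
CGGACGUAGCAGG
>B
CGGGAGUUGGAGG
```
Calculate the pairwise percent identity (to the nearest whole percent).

69%

Mismatches at positions 4, 5, 8, 10 (1-based): 4 of 13.
Identical positions: 9/13 = 69.23% → 69%.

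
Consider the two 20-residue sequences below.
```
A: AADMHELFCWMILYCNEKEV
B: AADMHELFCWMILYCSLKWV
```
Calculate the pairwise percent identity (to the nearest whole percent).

Mismatches at positions 16, 17, 19 (1-based): 3 of 20.
Identical positions: 17/20 = 85% → 85%.

85%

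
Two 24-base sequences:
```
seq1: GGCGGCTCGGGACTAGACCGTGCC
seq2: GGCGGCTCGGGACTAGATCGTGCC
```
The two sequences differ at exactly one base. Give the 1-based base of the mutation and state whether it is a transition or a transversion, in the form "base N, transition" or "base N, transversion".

Base 18 changes C→T. C is a pyrimidine and T is a pyrimidine, so this is a transition.

base 18, transition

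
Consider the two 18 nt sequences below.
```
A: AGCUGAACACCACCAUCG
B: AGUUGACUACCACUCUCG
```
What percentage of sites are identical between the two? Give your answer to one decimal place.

72.2%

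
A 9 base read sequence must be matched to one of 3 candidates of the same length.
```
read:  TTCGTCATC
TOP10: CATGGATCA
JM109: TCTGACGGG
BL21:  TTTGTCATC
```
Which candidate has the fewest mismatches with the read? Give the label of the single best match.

TOP10 differs at 8 positions; JM109 differs at 6 positions; BL21 differs at 1 position. The closest is BL21.

BL21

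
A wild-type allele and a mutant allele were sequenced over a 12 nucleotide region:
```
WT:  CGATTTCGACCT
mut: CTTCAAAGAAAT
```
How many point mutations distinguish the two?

8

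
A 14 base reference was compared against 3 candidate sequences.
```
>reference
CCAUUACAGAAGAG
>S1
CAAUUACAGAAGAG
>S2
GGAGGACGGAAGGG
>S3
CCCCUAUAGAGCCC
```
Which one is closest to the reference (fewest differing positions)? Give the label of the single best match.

Hamming distances to reference — S1: 1; S2: 6; S3: 7.
Smallest is S1 with 1 mismatch.

S1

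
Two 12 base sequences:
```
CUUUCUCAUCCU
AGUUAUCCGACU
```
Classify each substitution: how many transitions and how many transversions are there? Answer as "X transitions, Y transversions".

0 transitions, 6 transversions

Mismatches (1-based):
base 1: C→A (pyrimidine→purine, transversion)
base 2: U→G (pyrimidine→purine, transversion)
base 5: C→A (pyrimidine→purine, transversion)
base 8: A→C (purine→pyrimidine, transversion)
base 9: U→G (pyrimidine→purine, transversion)
base 10: C→A (pyrimidine→purine, transversion)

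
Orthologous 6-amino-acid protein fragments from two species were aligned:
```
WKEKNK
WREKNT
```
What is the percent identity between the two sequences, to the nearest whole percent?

67%

Mismatches at positions 2, 6 (1-based): 2 of 6.
Identical positions: 4/6 = 66.67% → 67%.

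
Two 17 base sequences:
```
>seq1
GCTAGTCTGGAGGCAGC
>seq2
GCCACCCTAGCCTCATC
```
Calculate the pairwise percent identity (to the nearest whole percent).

53%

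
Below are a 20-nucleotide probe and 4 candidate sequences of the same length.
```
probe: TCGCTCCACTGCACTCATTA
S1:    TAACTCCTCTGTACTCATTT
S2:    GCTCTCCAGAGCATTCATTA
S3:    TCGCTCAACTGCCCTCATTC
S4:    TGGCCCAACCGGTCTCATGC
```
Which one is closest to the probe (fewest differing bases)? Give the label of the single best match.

S1 differs at 5 bases; S2 differs at 5 bases; S3 differs at 3 bases; S4 differs at 8 bases. The closest is S3.

S3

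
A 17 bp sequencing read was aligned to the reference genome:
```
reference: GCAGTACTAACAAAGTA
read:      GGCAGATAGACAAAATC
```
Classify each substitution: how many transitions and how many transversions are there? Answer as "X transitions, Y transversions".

4 transitions, 5 transversions

Mismatches (1-based):
position 2: C→G (pyrimidine→purine, transversion)
position 3: A→C (purine→pyrimidine, transversion)
position 4: G→A (purine→purine, transition)
position 5: T→G (pyrimidine→purine, transversion)
position 7: C→T (pyrimidine→pyrimidine, transition)
position 8: T→A (pyrimidine→purine, transversion)
position 9: A→G (purine→purine, transition)
position 15: G→A (purine→purine, transition)
position 17: A→C (purine→pyrimidine, transversion)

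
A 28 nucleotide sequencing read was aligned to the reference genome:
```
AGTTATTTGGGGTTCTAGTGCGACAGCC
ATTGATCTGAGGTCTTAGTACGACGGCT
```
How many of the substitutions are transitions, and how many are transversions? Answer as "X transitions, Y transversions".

7 transitions, 2 transversions

Transitions (purine↔purine or pyrimidine↔pyrimidine): 7 T→C, 10 G→A, 14 T→C, 15 C→T, 20 G→A, 25 A→G, 28 C→T.
Transversions (purine↔pyrimidine): 2 G→T, 4 T→G.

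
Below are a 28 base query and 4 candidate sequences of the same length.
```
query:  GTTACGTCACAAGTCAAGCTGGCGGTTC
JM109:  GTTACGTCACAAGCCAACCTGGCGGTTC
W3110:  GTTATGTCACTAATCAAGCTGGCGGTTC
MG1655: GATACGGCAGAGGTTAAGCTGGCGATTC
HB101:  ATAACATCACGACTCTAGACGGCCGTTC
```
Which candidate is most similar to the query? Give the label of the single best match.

JM109 differs at 2 sites; W3110 differs at 3 sites; MG1655 differs at 6 sites; HB101 differs at 9 sites. The closest is JM109.

JM109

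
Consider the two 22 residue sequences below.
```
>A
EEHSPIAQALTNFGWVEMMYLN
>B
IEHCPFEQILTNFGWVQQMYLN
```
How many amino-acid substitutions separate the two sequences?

The sequences differ at residues 1, 4, 6, 7, 9, 17, 18 (1-based) — 7 in total.

7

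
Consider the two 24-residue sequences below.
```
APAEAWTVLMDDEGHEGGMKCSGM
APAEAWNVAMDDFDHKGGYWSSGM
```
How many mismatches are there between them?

Comparing position by position, 8 positions differ: 7 (T/N), 9 (L/A), 13 (E/F), 14 (G/D), 16 (E/K), 19 (M/Y), 20 (K/W), 21 (C/S).

8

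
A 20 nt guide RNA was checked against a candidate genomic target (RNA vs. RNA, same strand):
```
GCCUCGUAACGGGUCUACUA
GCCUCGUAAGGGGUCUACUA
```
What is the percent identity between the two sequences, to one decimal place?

Mismatch at position 10 (1-based): 1 of 20.
Identical positions: 19/20 = 95% → 95.0%.

95.0%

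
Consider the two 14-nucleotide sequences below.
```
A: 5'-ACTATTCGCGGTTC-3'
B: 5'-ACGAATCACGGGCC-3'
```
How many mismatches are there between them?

Mismatches (1-based): position 3: T→G; position 5: T→A; position 8: G→A; position 12: T→G; position 13: T→C.

5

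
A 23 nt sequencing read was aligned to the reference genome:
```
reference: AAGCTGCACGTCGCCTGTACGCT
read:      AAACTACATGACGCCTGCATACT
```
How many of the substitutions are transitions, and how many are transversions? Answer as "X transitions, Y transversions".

Transitions (purine↔purine or pyrimidine↔pyrimidine): 3 G→A, 6 G→A, 9 C→T, 18 T→C, 20 C→T, 21 G→A.
Transversions (purine↔pyrimidine): 11 T→A.

6 transitions, 1 transversion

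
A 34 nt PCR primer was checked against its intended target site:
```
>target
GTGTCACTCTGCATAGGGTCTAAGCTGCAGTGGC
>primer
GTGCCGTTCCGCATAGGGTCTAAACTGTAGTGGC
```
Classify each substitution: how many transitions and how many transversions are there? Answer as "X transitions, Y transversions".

6 transitions, 0 transversions

Transitions (purine↔purine or pyrimidine↔pyrimidine): 4 T→C, 6 A→G, 7 C→T, 10 T→C, 24 G→A, 28 C→T.
Transversions (purine↔pyrimidine): none.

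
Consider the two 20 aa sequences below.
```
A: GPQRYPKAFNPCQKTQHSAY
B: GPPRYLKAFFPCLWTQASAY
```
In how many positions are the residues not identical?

6

Comparing position by position, 6 positions differ: 3 (Q/P), 6 (P/L), 10 (N/F), 13 (Q/L), 14 (K/W), 17 (H/A).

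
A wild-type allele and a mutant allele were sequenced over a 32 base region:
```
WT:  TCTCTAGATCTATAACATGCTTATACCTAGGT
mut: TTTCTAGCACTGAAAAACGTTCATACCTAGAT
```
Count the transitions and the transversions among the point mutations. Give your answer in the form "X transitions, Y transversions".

6 transitions, 4 transversions

Mismatches (1-based):
position 2: C→T (pyrimidine→pyrimidine, transition)
position 8: A→C (purine→pyrimidine, transversion)
position 9: T→A (pyrimidine→purine, transversion)
position 12: A→G (purine→purine, transition)
position 13: T→A (pyrimidine→purine, transversion)
position 16: C→A (pyrimidine→purine, transversion)
position 18: T→C (pyrimidine→pyrimidine, transition)
position 20: C→T (pyrimidine→pyrimidine, transition)
position 22: T→C (pyrimidine→pyrimidine, transition)
position 31: G→A (purine→purine, transition)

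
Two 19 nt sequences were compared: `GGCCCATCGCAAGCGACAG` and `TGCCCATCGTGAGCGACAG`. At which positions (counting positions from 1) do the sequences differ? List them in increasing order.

Differences at position 1 (G→T), position 10 (C→T), position 11 (A→G).

1, 10, 11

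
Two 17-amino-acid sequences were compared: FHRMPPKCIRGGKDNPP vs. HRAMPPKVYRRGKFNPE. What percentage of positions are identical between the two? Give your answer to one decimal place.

8 positions differ (1, 2, 3, 8, 9, 11, 14, 17), so 9 of 17 match: 9/17 = 52.94%.

52.9%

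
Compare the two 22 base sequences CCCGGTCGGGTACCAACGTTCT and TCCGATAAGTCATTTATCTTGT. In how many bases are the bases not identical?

12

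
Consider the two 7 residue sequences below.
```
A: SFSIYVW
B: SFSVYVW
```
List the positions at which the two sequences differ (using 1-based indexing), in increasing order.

Differences at position 4 (I→V).

4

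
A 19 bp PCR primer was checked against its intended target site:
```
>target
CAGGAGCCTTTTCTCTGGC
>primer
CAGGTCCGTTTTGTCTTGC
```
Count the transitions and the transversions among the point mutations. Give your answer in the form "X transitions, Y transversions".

0 transitions, 5 transversions

Mismatches (1-based):
position 5: A→T (purine→pyrimidine, transversion)
position 6: G→C (purine→pyrimidine, transversion)
position 8: C→G (pyrimidine→purine, transversion)
position 13: C→G (pyrimidine→purine, transversion)
position 17: G→T (purine→pyrimidine, transversion)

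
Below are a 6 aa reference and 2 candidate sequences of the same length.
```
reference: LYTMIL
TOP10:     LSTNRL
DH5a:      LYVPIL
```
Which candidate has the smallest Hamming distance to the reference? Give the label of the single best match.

Hamming distances to reference — TOP10: 3; DH5a: 2.
Smallest is DH5a with 2 mismatches.

DH5a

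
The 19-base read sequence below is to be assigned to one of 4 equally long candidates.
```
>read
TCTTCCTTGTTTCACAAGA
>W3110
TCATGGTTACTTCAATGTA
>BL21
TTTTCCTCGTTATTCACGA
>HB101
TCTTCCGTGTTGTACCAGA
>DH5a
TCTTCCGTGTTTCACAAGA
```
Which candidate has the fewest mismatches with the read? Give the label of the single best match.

DH5a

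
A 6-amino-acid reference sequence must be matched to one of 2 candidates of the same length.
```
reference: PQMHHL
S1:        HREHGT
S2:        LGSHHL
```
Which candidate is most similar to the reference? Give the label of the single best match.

Hamming distances to reference — S1: 5; S2: 3.
Smallest is S2 with 3 mismatches.

S2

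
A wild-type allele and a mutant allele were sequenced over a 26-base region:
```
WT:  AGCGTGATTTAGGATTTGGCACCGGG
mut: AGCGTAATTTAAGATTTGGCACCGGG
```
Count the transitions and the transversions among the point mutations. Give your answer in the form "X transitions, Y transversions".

2 transitions, 0 transversions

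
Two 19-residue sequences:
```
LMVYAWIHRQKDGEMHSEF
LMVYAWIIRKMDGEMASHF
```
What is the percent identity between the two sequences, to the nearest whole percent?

Mismatches at positions 8, 10, 11, 16, 18 (1-based): 5 of 19.
Identical positions: 14/19 = 73.68% → 74%.

74%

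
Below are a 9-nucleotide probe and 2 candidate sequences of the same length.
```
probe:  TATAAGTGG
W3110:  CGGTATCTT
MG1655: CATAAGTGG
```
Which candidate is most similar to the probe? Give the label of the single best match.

MG1655

W3110 differs at 8 bases; MG1655 differs at 1 base. The closest is MG1655.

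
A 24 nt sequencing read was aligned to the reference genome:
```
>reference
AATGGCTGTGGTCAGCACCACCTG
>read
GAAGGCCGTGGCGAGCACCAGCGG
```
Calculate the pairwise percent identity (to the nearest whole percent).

71%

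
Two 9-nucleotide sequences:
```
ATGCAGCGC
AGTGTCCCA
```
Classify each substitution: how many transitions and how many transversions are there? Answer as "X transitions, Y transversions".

0 transitions, 7 transversions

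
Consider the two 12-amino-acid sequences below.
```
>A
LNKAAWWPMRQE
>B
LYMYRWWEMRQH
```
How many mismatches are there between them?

6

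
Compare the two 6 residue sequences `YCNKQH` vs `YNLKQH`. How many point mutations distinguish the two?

2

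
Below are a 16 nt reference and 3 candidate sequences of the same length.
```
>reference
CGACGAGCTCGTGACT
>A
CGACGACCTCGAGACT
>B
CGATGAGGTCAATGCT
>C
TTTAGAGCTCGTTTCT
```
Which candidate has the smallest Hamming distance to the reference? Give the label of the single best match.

Hamming distances to reference — A: 2; B: 6; C: 6.
Smallest is A with 2 mismatches.

A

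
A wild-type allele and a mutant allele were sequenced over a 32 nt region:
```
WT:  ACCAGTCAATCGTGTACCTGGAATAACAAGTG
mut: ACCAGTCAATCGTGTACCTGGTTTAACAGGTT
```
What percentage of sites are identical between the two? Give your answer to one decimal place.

4 positions differ (22, 23, 29, 32), so 28 of 32 match: 28/32 = 87.5%.

87.5%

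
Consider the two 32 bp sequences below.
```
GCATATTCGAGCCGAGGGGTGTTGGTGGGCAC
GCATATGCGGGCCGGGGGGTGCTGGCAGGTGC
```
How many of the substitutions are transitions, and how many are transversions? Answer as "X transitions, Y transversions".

7 transitions, 1 transversion

Transitions (purine↔purine or pyrimidine↔pyrimidine): 10 A→G, 15 A→G, 22 T→C, 26 T→C, 27 G→A, 30 C→T, 31 A→G.
Transversions (purine↔pyrimidine): 7 T→G.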